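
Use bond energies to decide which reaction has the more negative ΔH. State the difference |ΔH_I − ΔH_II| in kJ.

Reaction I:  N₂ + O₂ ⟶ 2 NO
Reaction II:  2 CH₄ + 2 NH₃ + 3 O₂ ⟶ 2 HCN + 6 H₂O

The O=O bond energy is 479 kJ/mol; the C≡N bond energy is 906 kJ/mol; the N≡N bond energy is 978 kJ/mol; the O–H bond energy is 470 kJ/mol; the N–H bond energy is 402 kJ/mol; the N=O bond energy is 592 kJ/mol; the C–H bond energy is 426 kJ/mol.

Reaction II, by 1320 kJ

Reaction I:
  Bonds broken (reactants):
    N≡N: 1 × 978 = 978
    O=O: 1 × 479 = 479
    Σ(broken) = 1457 kJ
  Bonds formed (products):
    N=O: 2 × 592 = 1184
    Σ(formed) = 1184 kJ
  ΔH_I = 1457 − 1184 = +273 kJ
Reaction II:
  Bonds broken (reactants):
    C–H: 8 × 426 = 3408
    N–H: 6 × 402 = 2412
    O=O: 3 × 479 = 1437
    Σ(broken) = 7257 kJ
  Bonds formed (products):
    C≡N: 2 × 906 = 1812
    C–H: 2 × 426 = 852
    O–H: 12 × 470 = 5640
    Σ(formed) = 8304 kJ
  ΔH_II = 7257 − 8304 = −1047 kJ
ΔH_I − ΔH_II = +1320 kJ, so reaction II has the more negative ΔH; |ΔH_I − ΔH_II| = 1320 kJ.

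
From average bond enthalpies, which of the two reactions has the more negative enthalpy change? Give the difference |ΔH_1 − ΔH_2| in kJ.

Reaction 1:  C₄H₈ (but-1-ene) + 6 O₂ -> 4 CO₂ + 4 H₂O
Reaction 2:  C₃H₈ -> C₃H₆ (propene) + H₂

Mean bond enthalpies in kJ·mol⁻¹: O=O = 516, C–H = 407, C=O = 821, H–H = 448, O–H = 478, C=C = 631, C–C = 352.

Reaction 1, by 2792 kJ

Reaction 1:
  Bonds broken (reactants):
    C–C: 2 × 352 = 704
    C–H: 8 × 407 = 3256
    C=C: 1 × 631 = 631
    O=O: 6 × 516 = 3096
    Σ(broken) = 7687 kJ
  Bonds formed (products):
    C=O: 8 × 821 = 6568
    O–H: 8 × 478 = 3824
    Σ(formed) = 10392 kJ
  ΔH_1 = 7687 − 10392 = −2705 kJ
Reaction 2:
  Bonds broken (reactants):
    C–C: 2 × 352 = 704
    C–H: 8 × 407 = 3256
    Σ(broken) = 3960 kJ
  Bonds formed (products):
    C–C: 1 × 352 = 352
    C–H: 6 × 407 = 2442
    C=C: 1 × 631 = 631
    H–H: 1 × 448 = 448
    Σ(formed) = 3873 kJ
  ΔH_2 = 3960 − 3873 = +87 kJ
ΔH_1 − ΔH_2 = −2792 kJ, so reaction 1 has the more negative ΔH; |ΔH_1 − ΔH_2| = 2792 kJ.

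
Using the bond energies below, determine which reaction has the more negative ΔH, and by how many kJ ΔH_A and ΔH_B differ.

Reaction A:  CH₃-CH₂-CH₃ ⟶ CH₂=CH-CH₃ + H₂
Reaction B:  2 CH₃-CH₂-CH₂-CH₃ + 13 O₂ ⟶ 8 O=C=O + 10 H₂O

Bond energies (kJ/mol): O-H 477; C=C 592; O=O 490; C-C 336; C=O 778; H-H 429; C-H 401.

Reaction B, by 5699 kJ

Reaction A:
  Bonds broken (reactants):
    C-C: 2 × 336 = 672
    C-H: 8 × 401 = 3208
    Σ(broken) = 3880 kJ
  Bonds formed (products):
    C-C: 1 × 336 = 336
    C-H: 6 × 401 = 2406
    C=C: 1 × 592 = 592
    H-H: 1 × 429 = 429
    Σ(formed) = 3763 kJ
  ΔH_A = 3880 − 3763 = +117 kJ
Reaction B:
  Bonds broken (reactants):
    C-C: 6 × 336 = 2016
    C-H: 20 × 401 = 8020
    O=O: 13 × 490 = 6370
    Σ(broken) = 16406 kJ
  Bonds formed (products):
    C=O: 16 × 778 = 12448
    O-H: 20 × 477 = 9540
    Σ(formed) = 21988 kJ
  ΔH_B = 16406 − 21988 = −5582 kJ
ΔH_A − ΔH_B = +5699 kJ, so reaction B has the more negative ΔH; |ΔH_A − ΔH_B| = 5699 kJ.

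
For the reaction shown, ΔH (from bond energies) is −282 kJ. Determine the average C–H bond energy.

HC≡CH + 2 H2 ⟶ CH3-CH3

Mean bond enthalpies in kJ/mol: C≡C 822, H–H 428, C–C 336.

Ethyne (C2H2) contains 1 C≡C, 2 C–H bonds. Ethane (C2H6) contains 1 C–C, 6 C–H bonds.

D(C–H) ≈ 406 kJ/mol

Let D be the C–H bond energy.
Σ(broken) = 1×822 + 2×D + 2×428 = 1678 + 2D
Σ(formed) = 1×336 + 6×D = 336 + 6D
ΔH = Σ(broken) − Σ(formed) = (1678 + 2D) − (336 + 6D) = +1342 − 4D
Setting this equal to −282 kJ gives 4D = 1624, so D = 406 kJ/mol.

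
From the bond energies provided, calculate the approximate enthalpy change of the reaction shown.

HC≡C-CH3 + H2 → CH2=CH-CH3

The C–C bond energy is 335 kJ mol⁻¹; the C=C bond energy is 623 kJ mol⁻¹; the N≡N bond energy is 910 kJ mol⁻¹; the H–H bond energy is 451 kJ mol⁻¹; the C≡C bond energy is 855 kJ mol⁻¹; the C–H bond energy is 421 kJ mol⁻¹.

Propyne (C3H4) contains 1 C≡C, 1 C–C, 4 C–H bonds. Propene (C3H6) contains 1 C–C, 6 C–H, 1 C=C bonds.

Bonds broken (reactants):
  C≡C: 1 × 855 = 855
  C–C: 1 × 335 = 335
  C–H: 4 × 421 = 1684
  H–H: 1 × 451 = 451
  Σ(broken) = 3325 kJ
Bonds formed (products):
  C–C: 1 × 335 = 335
  C–H: 6 × 421 = 2526
  C=C: 1 × 623 = 623
  Σ(formed) = 3484 kJ
ΔH = Σ(broken) − Σ(formed) = 3325 − 3484 = −159 kJ

ΔH ≈ −159 kJ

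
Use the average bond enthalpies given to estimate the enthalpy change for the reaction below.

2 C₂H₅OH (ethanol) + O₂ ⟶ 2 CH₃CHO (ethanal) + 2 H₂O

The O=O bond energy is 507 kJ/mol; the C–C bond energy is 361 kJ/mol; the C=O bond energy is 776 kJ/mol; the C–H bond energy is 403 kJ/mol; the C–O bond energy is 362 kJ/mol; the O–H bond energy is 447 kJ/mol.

ΔH ≈ −409 kJ

Bonds broken (reactants):
  C–C: 2 × 361 = 722
  C–H: 10 × 403 = 4030
  C–O: 2 × 362 = 724
  O–H: 2 × 447 = 894
  O=O: 1 × 507 = 507
  Σ(broken) = 6877 kJ
Bonds formed (products):
  C–C: 2 × 361 = 722
  C–H: 8 × 403 = 3224
  C=O: 2 × 776 = 1552
  O–H: 4 × 447 = 1788
  Σ(formed) = 7286 kJ
ΔH = Σ(broken) − Σ(formed) = 6877 − 7286 = −409 kJ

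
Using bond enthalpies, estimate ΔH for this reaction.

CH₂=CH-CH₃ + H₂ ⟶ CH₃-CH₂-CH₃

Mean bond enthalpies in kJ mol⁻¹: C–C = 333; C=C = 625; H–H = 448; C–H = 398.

Bonds broken (reactants):
  C–C: 1 × 333 = 333
  C–H: 6 × 398 = 2388
  C=C: 1 × 625 = 625
  H–H: 1 × 448 = 448
  Σ(broken) = 3794 kJ
Bonds formed (products):
  C–C: 2 × 333 = 666
  C–H: 8 × 398 = 3184
  Σ(formed) = 3850 kJ
ΔH = Σ(broken) − Σ(formed) = 3794 − 3850 = −56 kJ

ΔH ≈ −56 kJ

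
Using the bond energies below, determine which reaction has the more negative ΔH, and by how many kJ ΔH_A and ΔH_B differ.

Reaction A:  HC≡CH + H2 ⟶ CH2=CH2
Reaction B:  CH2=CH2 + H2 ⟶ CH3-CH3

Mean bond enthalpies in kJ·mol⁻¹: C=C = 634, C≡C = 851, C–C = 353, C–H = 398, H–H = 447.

Reaction A:
  Bonds broken (reactants):
    C≡C: 1 × 851 = 851
    C–H: 2 × 398 = 796
    H–H: 1 × 447 = 447
    Σ(broken) = 2094 kJ
  Bonds formed (products):
    C–H: 4 × 398 = 1592
    C=C: 1 × 634 = 634
    Σ(formed) = 2226 kJ
  ΔH_A = 2094 − 2226 = −132 kJ
Reaction B:
  Bonds broken (reactants):
    C–H: 4 × 398 = 1592
    C=C: 1 × 634 = 634
    H–H: 1 × 447 = 447
    Σ(broken) = 2673 kJ
  Bonds formed (products):
    C–C: 1 × 353 = 353
    C–H: 6 × 398 = 2388
    Σ(formed) = 2741 kJ
  ΔH_B = 2673 − 2741 = −68 kJ
ΔH_A − ΔH_B = −64 kJ, so reaction A has the more negative ΔH; |ΔH_A − ΔH_B| = 64 kJ.

Reaction A, by 64 kJ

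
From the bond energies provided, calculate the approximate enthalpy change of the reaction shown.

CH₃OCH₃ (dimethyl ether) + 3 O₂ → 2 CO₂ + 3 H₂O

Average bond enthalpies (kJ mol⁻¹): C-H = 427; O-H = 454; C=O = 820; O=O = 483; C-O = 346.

Bonds broken (reactants):
  C-H: 6 × 427 = 2562
  C-O: 2 × 346 = 692
  O=O: 3 × 483 = 1449
  Σ(broken) = 4703 kJ
Bonds formed (products):
  C=O: 4 × 820 = 3280
  O-H: 6 × 454 = 2724
  Σ(formed) = 6004 kJ
ΔH = Σ(broken) − Σ(formed) = 4703 − 6004 = −1301 kJ

ΔH ≈ −1301 kJ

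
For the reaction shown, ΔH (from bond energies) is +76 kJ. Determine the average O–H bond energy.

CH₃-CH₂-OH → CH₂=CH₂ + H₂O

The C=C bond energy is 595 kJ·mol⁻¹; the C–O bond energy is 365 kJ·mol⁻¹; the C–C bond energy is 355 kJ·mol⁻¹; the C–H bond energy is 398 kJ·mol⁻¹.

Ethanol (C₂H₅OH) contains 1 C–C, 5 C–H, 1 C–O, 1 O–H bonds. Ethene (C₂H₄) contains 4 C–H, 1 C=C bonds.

D(O–H) ≈ 447 kJ/mol

Let D be the O–H bond energy.
Σ(broken) = 1×355 + 5×398 + 1×365 + 1×D = 2710 + D
Σ(formed) = 4×398 + 1×595 + 2×D = 2187 + 2D
ΔH = Σ(broken) − Σ(formed) = (2710 + D) − (2187 + 2D) = +523 − D
Setting this equal to +76 kJ gives D = 447 kJ/mol.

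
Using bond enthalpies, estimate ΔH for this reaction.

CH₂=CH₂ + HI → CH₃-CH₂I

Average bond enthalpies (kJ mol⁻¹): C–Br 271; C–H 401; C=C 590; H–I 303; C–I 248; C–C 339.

ΔH ≈ −95 kJ

Bonds broken (reactants):
  C–H: 4 × 401 = 1604
  C=C: 1 × 590 = 590
  H–I: 1 × 303 = 303
  Σ(broken) = 2497 kJ
Bonds formed (products):
  C–C: 1 × 339 = 339
  C–H: 5 × 401 = 2005
  C–I: 1 × 248 = 248
  Σ(formed) = 2592 kJ
ΔH = Σ(broken) − Σ(formed) = 2497 − 2592 = −95 kJ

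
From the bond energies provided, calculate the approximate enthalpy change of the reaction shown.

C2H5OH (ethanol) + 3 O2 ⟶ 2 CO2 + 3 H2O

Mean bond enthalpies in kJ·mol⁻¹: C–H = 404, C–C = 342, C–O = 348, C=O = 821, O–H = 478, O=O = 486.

Bonds broken (reactants):
  C–C: 1 × 342 = 342
  C–H: 5 × 404 = 2020
  C–O: 1 × 348 = 348
  O–H: 1 × 478 = 478
  O=O: 3 × 486 = 1458
  Σ(broken) = 4646 kJ
Bonds formed (products):
  C=O: 4 × 821 = 3284
  O–H: 6 × 478 = 2868
  Σ(formed) = 6152 kJ
ΔH = Σ(broken) − Σ(formed) = 4646 − 6152 = −1506 kJ

ΔH ≈ −1506 kJ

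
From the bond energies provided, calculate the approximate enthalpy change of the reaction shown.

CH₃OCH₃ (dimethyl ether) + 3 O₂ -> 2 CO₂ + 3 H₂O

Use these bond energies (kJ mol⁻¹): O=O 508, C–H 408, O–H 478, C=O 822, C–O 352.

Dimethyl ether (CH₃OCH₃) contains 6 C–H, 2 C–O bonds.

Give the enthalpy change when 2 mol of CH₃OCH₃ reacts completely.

ΔH = −2960 kJ

Bonds broken (reactants):
  C–H: 6 × 408 = 2448
  C–O: 2 × 352 = 704
  O=O: 3 × 508 = 1524
  Σ(broken) = 4676 kJ
Bonds formed (products):
  C=O: 4 × 822 = 3288
  O–H: 6 × 478 = 2868
  Σ(formed) = 6156 kJ
ΔH = Σ(broken) − Σ(formed) = 4676 − 6156 = −1480 kJ
For 2× the reaction as written: 2 × (−1480) = −2960 kJ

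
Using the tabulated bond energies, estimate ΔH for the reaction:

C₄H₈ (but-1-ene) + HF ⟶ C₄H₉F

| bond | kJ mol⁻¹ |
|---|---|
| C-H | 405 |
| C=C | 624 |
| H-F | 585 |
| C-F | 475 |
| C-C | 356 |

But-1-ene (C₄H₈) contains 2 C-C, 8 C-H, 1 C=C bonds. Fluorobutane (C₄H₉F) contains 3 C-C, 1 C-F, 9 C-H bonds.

ΔH ≈ −27 kJ

Bonds broken (reactants):
  C-C: 2 × 356 = 712
  C-H: 8 × 405 = 3240
  C=C: 1 × 624 = 624
  H-F: 1 × 585 = 585
  Σ(broken) = 5161 kJ
Bonds formed (products):
  C-C: 3 × 356 = 1068
  C-F: 1 × 475 = 475
  C-H: 9 × 405 = 3645
  Σ(formed) = 5188 kJ
ΔH = Σ(broken) − Σ(formed) = 5161 − 5188 = −27 kJ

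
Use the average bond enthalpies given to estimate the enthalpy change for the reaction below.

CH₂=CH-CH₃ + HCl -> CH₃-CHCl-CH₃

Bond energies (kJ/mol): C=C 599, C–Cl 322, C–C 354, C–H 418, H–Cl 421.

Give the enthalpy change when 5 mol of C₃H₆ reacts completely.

ΔH = −370 kJ

Bonds broken (reactants):
  C–C: 1 × 354 = 354
  C–H: 6 × 418 = 2508
  C=C: 1 × 599 = 599
  H–Cl: 1 × 421 = 421
  Σ(broken) = 3882 kJ
Bonds formed (products):
  C–C: 2 × 354 = 708
  C–Cl: 1 × 322 = 322
  C–H: 7 × 418 = 2926
  Σ(formed) = 3956 kJ
ΔH = Σ(broken) − Σ(formed) = 3882 − 3956 = −74 kJ
For 5× the reaction as written: 5 × (−74) = −370 kJ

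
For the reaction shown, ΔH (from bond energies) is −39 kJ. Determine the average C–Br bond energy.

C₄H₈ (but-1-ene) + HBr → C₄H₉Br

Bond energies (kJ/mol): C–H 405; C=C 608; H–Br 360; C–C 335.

Let D be the C–Br bond energy.
Σ(broken) = 2×335 + 8×405 + 1×608 + 1×360 = 4878
Σ(formed) = 1×D + 3×335 + 9×405 = 4650 + D
ΔH = Σ(broken) − Σ(formed) = (4878) − (4650 + D) = +228 − D
Setting this equal to −39 kJ gives D = 267 kJ/mol.

D(C–Br) ≈ 267 kJ/mol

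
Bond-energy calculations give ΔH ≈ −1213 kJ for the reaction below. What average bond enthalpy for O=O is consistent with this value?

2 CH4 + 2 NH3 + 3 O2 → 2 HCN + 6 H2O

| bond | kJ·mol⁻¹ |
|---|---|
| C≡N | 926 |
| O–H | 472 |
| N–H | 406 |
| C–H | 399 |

D(O=O) ≈ 491 kJ/mol

Let D be the O=O bond energy.
Σ(broken) = 8×399 + 6×406 + 3×D = 5628 + 3D
Σ(formed) = 2×926 + 2×399 + 12×472 = 8314
ΔH = Σ(broken) − Σ(formed) = (5628 + 3D) − (8314) = −2686 + 3D
Setting this equal to −1213 kJ gives 3D = 1473, so D = 491 kJ/mol.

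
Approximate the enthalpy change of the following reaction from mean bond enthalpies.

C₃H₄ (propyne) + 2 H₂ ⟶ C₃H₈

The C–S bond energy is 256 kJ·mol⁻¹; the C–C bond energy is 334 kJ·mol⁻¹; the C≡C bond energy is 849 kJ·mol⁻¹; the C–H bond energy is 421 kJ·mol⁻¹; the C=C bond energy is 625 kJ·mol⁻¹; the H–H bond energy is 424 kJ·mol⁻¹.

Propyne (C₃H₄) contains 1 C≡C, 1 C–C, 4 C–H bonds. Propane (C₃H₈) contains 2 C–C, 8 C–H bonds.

ΔH ≈ −321 kJ

Bonds broken (reactants):
  C≡C: 1 × 849 = 849
  C–C: 1 × 334 = 334
  C–H: 4 × 421 = 1684
  H–H: 2 × 424 = 848
  Σ(broken) = 3715 kJ
Bonds formed (products):
  C–C: 2 × 334 = 668
  C–H: 8 × 421 = 3368
  Σ(formed) = 4036 kJ
ΔH = Σ(broken) − Σ(formed) = 3715 − 4036 = −321 kJ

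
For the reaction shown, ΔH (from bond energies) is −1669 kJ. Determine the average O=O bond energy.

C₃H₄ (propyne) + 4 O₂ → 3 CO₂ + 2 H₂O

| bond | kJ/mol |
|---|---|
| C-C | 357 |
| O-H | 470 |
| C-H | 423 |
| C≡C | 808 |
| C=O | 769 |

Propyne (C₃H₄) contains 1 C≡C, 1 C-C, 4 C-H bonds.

D(O=O) ≈ 492 kJ/mol

Let D be the O=O bond energy.
Σ(broken) = 1×808 + 1×357 + 4×423 + 4×D = 2857 + 4D
Σ(formed) = 6×769 + 4×470 = 6494
ΔH = Σ(broken) − Σ(formed) = (2857 + 4D) − (6494) = −3637 + 4D
Setting this equal to −1669 kJ gives 4D = 1968, so D = 492 kJ/mol.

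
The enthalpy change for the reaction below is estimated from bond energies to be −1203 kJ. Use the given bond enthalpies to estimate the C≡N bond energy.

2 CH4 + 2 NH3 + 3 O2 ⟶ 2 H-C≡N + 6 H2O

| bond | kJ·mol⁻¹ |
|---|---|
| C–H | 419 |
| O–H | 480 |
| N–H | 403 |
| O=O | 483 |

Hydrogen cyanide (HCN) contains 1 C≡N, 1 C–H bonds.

D(C≡N) ≈ 912 kJ/mol

Let D be the C≡N bond energy.
Σ(broken) = 8×419 + 6×403 + 3×483 = 7219
Σ(formed) = 2×D + 2×419 + 12×480 = 6598 + 2D
ΔH = Σ(broken) − Σ(formed) = (7219) − (6598 + 2D) = +621 − 2D
Setting this equal to −1203 kJ gives 2D = 1824, so D = 912 kJ/mol.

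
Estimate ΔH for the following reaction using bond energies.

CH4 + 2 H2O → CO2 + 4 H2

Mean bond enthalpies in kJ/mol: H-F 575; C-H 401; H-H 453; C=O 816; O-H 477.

ΔH ≈ +68 kJ

Bonds broken (reactants):
  C-H: 4 × 401 = 1604
  O-H: 4 × 477 = 1908
  Σ(broken) = 3512 kJ
Bonds formed (products):
  C=O: 2 × 816 = 1632
  H-H: 4 × 453 = 1812
  Σ(formed) = 3444 kJ
ΔH = Σ(broken) − Σ(formed) = 3512 − 3444 = +68 kJ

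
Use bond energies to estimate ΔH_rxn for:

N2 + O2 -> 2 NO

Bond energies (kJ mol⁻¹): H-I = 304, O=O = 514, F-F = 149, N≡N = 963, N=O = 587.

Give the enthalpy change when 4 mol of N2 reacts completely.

ΔH = +1212 kJ

Bonds broken (reactants):
  N≡N: 1 × 963 = 963
  O=O: 1 × 514 = 514
  Σ(broken) = 1477 kJ
Bonds formed (products):
  N=O: 2 × 587 = 1174
  Σ(formed) = 1174 kJ
ΔH = Σ(broken) − Σ(formed) = 1477 − 1174 = +303 kJ
For 4× the reaction as written: 4 × (+303) = +1212 kJ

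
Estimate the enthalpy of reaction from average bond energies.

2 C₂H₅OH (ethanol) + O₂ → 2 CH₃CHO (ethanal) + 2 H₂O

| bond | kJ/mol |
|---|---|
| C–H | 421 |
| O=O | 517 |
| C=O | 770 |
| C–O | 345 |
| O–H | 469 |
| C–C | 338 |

ΔH ≈ −429 kJ

Bonds broken (reactants):
  C–C: 2 × 338 = 676
  C–H: 10 × 421 = 4210
  C–O: 2 × 345 = 690
  O–H: 2 × 469 = 938
  O=O: 1 × 517 = 517
  Σ(broken) = 7031 kJ
Bonds formed (products):
  C–C: 2 × 338 = 676
  C–H: 8 × 421 = 3368
  C=O: 2 × 770 = 1540
  O–H: 4 × 469 = 1876
  Σ(formed) = 7460 kJ
ΔH = Σ(broken) − Σ(formed) = 7031 − 7460 = −429 kJ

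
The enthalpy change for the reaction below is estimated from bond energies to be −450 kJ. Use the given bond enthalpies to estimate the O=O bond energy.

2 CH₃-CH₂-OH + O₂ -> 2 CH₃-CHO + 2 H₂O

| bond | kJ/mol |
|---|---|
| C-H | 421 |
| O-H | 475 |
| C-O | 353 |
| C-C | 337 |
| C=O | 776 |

Let D be the O=O bond energy.
Σ(broken) = 2×337 + 10×421 + 2×353 + 2×475 + 1×D = 6540 + D
Σ(formed) = 2×337 + 8×421 + 2×776 + 4×475 = 7494
ΔH = Σ(broken) − Σ(formed) = (6540 + D) − (7494) = −954 + D
Setting this equal to −450 kJ gives D = 504 kJ/mol.

D(O=O) ≈ 504 kJ/mol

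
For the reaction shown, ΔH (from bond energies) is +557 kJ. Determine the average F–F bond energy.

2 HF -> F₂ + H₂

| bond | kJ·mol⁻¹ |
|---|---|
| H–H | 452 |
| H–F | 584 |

D(F–F) ≈ 159 kJ/mol

Let D be the F–F bond energy.
Σ(broken) = 2×584 = 1168
Σ(formed) = 1×D + 1×452 = 452 + D
ΔH = Σ(broken) − Σ(formed) = (1168) − (452 + D) = +716 − D
Setting this equal to +557 kJ gives D = 159 kJ/mol.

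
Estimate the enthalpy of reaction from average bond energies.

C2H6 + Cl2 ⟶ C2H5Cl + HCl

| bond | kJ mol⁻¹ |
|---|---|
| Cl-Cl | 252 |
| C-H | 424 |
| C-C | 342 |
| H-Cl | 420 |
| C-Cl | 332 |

ΔH ≈ −76 kJ

Bonds broken (reactants):
  C-C: 1 × 342 = 342
  C-H: 6 × 424 = 2544
  Cl-Cl: 1 × 252 = 252
  Σ(broken) = 3138 kJ
Bonds formed (products):
  C-C: 1 × 342 = 342
  C-Cl: 1 × 332 = 332
  C-H: 5 × 424 = 2120
  H-Cl: 1 × 420 = 420
  Σ(formed) = 3214 kJ
ΔH = Σ(broken) − Σ(formed) = 3138 − 3214 = −76 kJ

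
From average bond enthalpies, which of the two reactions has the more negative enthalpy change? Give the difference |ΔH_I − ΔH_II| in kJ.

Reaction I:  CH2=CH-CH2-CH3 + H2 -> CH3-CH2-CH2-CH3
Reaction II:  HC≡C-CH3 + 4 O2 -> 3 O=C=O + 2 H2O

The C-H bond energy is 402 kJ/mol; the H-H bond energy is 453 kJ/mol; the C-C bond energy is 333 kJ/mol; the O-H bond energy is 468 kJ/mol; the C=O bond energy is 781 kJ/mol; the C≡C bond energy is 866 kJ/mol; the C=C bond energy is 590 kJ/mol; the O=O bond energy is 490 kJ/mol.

Reaction II, by 1697 kJ

Reaction I:
  Bonds broken (reactants):
    C-C: 2 × 333 = 666
    C-H: 8 × 402 = 3216
    C=C: 1 × 590 = 590
    H-H: 1 × 453 = 453
    Σ(broken) = 4925 kJ
  Bonds formed (products):
    C-C: 3 × 333 = 999
    C-H: 10 × 402 = 4020
    Σ(formed) = 5019 kJ
  ΔH_I = 4925 − 5019 = −94 kJ
Reaction II:
  Bonds broken (reactants):
    C≡C: 1 × 866 = 866
    C-C: 1 × 333 = 333
    C-H: 4 × 402 = 1608
    O=O: 4 × 490 = 1960
    Σ(broken) = 4767 kJ
  Bonds formed (products):
    C=O: 6 × 781 = 4686
    O-H: 4 × 468 = 1872
    Σ(formed) = 6558 kJ
  ΔH_II = 4767 − 6558 = −1791 kJ
ΔH_I − ΔH_II = +1697 kJ, so reaction II has the more negative ΔH; |ΔH_I − ΔH_II| = 1697 kJ.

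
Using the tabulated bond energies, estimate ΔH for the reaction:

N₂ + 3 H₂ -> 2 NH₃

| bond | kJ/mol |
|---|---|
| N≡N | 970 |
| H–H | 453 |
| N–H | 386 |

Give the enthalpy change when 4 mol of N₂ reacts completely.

ΔH = +52 kJ

Bonds broken (reactants):
  H–H: 3 × 453 = 1359
  N≡N: 1 × 970 = 970
  Σ(broken) = 2329 kJ
Bonds formed (products):
  N–H: 6 × 386 = 2316
  Σ(formed) = 2316 kJ
ΔH = Σ(broken) − Σ(formed) = 2329 − 2316 = +13 kJ
For 4× the reaction as written: 4 × (+13) = +52 kJ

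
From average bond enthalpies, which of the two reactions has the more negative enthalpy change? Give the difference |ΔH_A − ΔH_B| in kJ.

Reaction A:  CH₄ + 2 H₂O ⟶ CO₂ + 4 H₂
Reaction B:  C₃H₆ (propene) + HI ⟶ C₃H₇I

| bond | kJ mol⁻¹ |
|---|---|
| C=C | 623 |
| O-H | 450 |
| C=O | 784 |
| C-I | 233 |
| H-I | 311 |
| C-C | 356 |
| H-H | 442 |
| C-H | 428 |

Reaction A:
  Bonds broken (reactants):
    C-H: 4 × 428 = 1712
    O-H: 4 × 450 = 1800
    Σ(broken) = 3512 kJ
  Bonds formed (products):
    C=O: 2 × 784 = 1568
    H-H: 4 × 442 = 1768
    Σ(formed) = 3336 kJ
  ΔH_A = 3512 − 3336 = +176 kJ
Reaction B:
  Bonds broken (reactants):
    C-C: 1 × 356 = 356
    C-H: 6 × 428 = 2568
    C=C: 1 × 623 = 623
    H-I: 1 × 311 = 311
    Σ(broken) = 3858 kJ
  Bonds formed (products):
    C-C: 2 × 356 = 712
    C-H: 7 × 428 = 2996
    C-I: 1 × 233 = 233
    Σ(formed) = 3941 kJ
  ΔH_B = 3858 − 3941 = −83 kJ
ΔH_A − ΔH_B = +259 kJ, so reaction B has the more negative ΔH; |ΔH_A − ΔH_B| = 259 kJ.

Reaction B, by 259 kJ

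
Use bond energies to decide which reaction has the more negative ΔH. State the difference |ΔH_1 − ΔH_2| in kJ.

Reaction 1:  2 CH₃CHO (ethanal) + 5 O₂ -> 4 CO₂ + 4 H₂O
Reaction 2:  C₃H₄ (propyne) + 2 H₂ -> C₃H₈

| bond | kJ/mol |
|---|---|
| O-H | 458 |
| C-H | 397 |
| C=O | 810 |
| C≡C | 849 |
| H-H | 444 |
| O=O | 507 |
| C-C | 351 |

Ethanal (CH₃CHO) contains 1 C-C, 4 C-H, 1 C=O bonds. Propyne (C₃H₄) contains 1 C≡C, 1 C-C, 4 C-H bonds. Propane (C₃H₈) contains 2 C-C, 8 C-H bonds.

Reaction 1:
  Bonds broken (reactants):
    C-C: 2 × 351 = 702
    C-H: 8 × 397 = 3176
    C=O: 2 × 810 = 1620
    O=O: 5 × 507 = 2535
    Σ(broken) = 8033 kJ
  Bonds formed (products):
    C=O: 8 × 810 = 6480
    O-H: 8 × 458 = 3664
    Σ(formed) = 10144 kJ
  ΔH_1 = 8033 − 10144 = −2111 kJ
Reaction 2:
  Bonds broken (reactants):
    C≡C: 1 × 849 = 849
    C-C: 1 × 351 = 351
    C-H: 4 × 397 = 1588
    H-H: 2 × 444 = 888
    Σ(broken) = 3676 kJ
  Bonds formed (products):
    C-C: 2 × 351 = 702
    C-H: 8 × 397 = 3176
    Σ(formed) = 3878 kJ
  ΔH_2 = 3676 − 3878 = −202 kJ
ΔH_1 − ΔH_2 = −1909 kJ, so reaction 1 has the more negative ΔH; |ΔH_1 − ΔH_2| = 1909 kJ.

Reaction 1, by 1909 kJ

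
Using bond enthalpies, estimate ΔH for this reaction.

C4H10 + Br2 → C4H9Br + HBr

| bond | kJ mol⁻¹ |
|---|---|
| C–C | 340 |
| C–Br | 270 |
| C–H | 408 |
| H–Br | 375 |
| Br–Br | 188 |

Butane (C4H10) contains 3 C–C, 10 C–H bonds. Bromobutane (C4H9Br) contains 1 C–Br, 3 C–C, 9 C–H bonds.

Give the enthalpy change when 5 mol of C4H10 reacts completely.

ΔH = −245 kJ

Bonds broken (reactants):
  Br–Br: 1 × 188 = 188
  C–C: 3 × 340 = 1020
  C–H: 10 × 408 = 4080
  Σ(broken) = 5288 kJ
Bonds formed (products):
  C–Br: 1 × 270 = 270
  C–C: 3 × 340 = 1020
  C–H: 9 × 408 = 3672
  H–Br: 1 × 375 = 375
  Σ(formed) = 5337 kJ
ΔH = Σ(broken) − Σ(formed) = 5288 − 5337 = −49 kJ
For 5× the reaction as written: 5 × (−49) = −245 kJ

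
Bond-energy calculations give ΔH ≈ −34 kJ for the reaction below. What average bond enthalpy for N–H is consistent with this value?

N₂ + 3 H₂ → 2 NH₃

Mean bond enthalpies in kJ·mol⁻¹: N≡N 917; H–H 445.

D(N–H) ≈ 381 kJ/mol

Let D be the N–H bond energy.
Σ(broken) = 3×445 + 1×917 = 2252
Σ(formed) = 6×D = 6D
ΔH = Σ(broken) − Σ(formed) = (2252) − (6D) = +2252 − 6D
Setting this equal to −34 kJ gives 6D = 2286, so D = 381 kJ/mol.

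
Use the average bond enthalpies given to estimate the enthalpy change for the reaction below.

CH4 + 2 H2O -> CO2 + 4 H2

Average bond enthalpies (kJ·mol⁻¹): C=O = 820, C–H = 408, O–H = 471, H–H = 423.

Bonds broken (reactants):
  C–H: 4 × 408 = 1632
  O–H: 4 × 471 = 1884
  Σ(broken) = 3516 kJ
Bonds formed (products):
  C=O: 2 × 820 = 1640
  H–H: 4 × 423 = 1692
  Σ(formed) = 3332 kJ
ΔH = Σ(broken) − Σ(formed) = 3516 − 3332 = +184 kJ

ΔH ≈ +184 kJ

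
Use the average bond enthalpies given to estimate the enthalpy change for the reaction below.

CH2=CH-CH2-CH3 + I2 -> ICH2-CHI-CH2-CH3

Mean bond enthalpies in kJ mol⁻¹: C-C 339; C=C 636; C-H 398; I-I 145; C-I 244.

Bonds broken (reactants):
  C-C: 2 × 339 = 678
  C-H: 8 × 398 = 3184
  C=C: 1 × 636 = 636
  I-I: 1 × 145 = 145
  Σ(broken) = 4643 kJ
Bonds formed (products):
  C-C: 3 × 339 = 1017
  C-H: 8 × 398 = 3184
  C-I: 2 × 244 = 488
  Σ(formed) = 4689 kJ
ΔH = Σ(broken) − Σ(formed) = 4643 − 4689 = −46 kJ

ΔH ≈ −46 kJ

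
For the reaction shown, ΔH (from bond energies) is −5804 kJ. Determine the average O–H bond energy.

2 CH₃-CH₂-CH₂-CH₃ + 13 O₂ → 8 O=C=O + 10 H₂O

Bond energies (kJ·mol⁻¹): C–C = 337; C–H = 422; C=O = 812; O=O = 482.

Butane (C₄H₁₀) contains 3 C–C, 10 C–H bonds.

Let D be the O–H bond energy.
Σ(broken) = 6×337 + 20×422 + 13×482 = 16728
Σ(formed) = 16×812 + 20×D = 12992 + 20D
ΔH = Σ(broken) − Σ(formed) = (16728) − (12992 + 20D) = +3736 − 20D
Setting this equal to −5804 kJ gives 20D = 9540, so D = 477 kJ/mol.

D(O–H) ≈ 477 kJ/mol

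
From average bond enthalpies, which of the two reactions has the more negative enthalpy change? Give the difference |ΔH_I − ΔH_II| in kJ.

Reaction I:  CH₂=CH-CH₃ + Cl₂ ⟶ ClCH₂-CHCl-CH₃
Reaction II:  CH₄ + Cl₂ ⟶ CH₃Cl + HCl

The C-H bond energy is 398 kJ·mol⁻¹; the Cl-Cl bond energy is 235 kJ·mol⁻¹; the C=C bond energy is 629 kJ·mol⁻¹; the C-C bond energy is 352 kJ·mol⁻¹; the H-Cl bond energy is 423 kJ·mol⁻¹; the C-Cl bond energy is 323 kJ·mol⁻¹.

Reaction I:
  Bonds broken (reactants):
    C-C: 1 × 352 = 352
    C-H: 6 × 398 = 2388
    C=C: 1 × 629 = 629
    Cl-Cl: 1 × 235 = 235
    Σ(broken) = 3604 kJ
  Bonds formed (products):
    C-C: 2 × 352 = 704
    C-Cl: 2 × 323 = 646
    C-H: 6 × 398 = 2388
    Σ(formed) = 3738 kJ
  ΔH_I = 3604 − 3738 = −134 kJ
Reaction II:
  Bonds broken (reactants):
    C-H: 4 × 398 = 1592
    Cl-Cl: 1 × 235 = 235
    Σ(broken) = 1827 kJ
  Bonds formed (products):
    C-Cl: 1 × 323 = 323
    C-H: 3 × 398 = 1194
    H-Cl: 1 × 423 = 423
    Σ(formed) = 1940 kJ
  ΔH_II = 1827 − 1940 = −113 kJ
ΔH_I − ΔH_II = −21 kJ, so reaction I has the more negative ΔH; |ΔH_I − ΔH_II| = 21 kJ.

Reaction I, by 21 kJ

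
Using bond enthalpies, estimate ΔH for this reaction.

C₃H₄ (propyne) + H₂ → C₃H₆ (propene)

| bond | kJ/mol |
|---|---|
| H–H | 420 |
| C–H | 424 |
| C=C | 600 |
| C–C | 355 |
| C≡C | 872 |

Bonds broken (reactants):
  C≡C: 1 × 872 = 872
  C–C: 1 × 355 = 355
  C–H: 4 × 424 = 1696
  H–H: 1 × 420 = 420
  Σ(broken) = 3343 kJ
Bonds formed (products):
  C–C: 1 × 355 = 355
  C–H: 6 × 424 = 2544
  C=C: 1 × 600 = 600
  Σ(formed) = 3499 kJ
ΔH = Σ(broken) − Σ(formed) = 3343 − 3499 = −156 kJ

ΔH ≈ −156 kJ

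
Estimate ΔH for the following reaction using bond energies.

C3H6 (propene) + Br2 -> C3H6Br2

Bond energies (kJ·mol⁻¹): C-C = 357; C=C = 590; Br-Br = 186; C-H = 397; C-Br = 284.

Bonds broken (reactants):
  Br-Br: 1 × 186 = 186
  C-C: 1 × 357 = 357
  C-H: 6 × 397 = 2382
  C=C: 1 × 590 = 590
  Σ(broken) = 3515 kJ
Bonds formed (products):
  C-Br: 2 × 284 = 568
  C-C: 2 × 357 = 714
  C-H: 6 × 397 = 2382
  Σ(formed) = 3664 kJ
ΔH = Σ(broken) − Σ(formed) = 3515 − 3664 = −149 kJ

ΔH ≈ −149 kJ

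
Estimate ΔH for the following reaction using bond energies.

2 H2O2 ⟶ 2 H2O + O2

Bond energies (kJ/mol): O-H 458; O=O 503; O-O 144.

Bonds broken (reactants):
  O-H: 4 × 458 = 1832
  O-O: 2 × 144 = 288
  Σ(broken) = 2120 kJ
Bonds formed (products):
  O-H: 4 × 458 = 1832
  O=O: 1 × 503 = 503
  Σ(formed) = 2335 kJ
ΔH = Σ(broken) − Σ(formed) = 2120 − 2335 = −215 kJ

ΔH ≈ −215 kJ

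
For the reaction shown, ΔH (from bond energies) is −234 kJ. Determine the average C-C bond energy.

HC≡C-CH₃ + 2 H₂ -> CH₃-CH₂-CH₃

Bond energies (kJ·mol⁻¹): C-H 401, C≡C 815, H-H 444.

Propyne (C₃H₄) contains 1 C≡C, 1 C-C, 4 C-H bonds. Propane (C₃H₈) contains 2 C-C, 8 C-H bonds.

D(C-C) ≈ 333 kJ/mol

Let D be the C-C bond energy.
Σ(broken) = 1×815 + 1×D + 4×401 + 2×444 = 3307 + D
Σ(formed) = 2×D + 8×401 = 3208 + 2D
ΔH = Σ(broken) − Σ(formed) = (3307 + D) − (3208 + 2D) = +99 − D
Setting this equal to −234 kJ gives D = 333 kJ/mol.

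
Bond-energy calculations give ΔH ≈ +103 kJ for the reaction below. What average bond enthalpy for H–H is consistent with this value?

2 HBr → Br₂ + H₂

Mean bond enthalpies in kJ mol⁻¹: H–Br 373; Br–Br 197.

Let D be the H–H bond energy.
Σ(broken) = 2×373 = 746
Σ(formed) = 1×197 + 1×D = 197 + D
ΔH = Σ(broken) − Σ(formed) = (746) − (197 + D) = +549 − D
Setting this equal to +103 kJ gives D = 446 kJ/mol.

D(H–H) ≈ 446 kJ/mol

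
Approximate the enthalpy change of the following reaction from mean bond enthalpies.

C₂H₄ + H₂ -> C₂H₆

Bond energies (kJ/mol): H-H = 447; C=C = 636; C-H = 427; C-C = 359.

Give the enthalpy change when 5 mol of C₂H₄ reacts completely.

Bonds broken (reactants):
  C-H: 4 × 427 = 1708
  C=C: 1 × 636 = 636
  H-H: 1 × 447 = 447
  Σ(broken) = 2791 kJ
Bonds formed (products):
  C-C: 1 × 359 = 359
  C-H: 6 × 427 = 2562
  Σ(formed) = 2921 kJ
ΔH = Σ(broken) − Σ(formed) = 2791 − 2921 = −130 kJ
For 5× the reaction as written: 5 × (−130) = −650 kJ

ΔH = −650 kJ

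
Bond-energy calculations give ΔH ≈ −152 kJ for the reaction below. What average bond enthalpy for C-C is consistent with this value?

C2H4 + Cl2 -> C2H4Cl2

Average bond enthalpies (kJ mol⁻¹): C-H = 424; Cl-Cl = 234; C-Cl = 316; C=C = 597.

Let D be the C-C bond energy.
Σ(broken) = 4×424 + 1×597 + 1×234 = 2527
Σ(formed) = 1×D + 2×316 + 4×424 = 2328 + D
ΔH = Σ(broken) − Σ(formed) = (2527) − (2328 + D) = +199 − D
Setting this equal to −152 kJ gives D = 351 kJ/mol.

D(C-C) ≈ 351 kJ/mol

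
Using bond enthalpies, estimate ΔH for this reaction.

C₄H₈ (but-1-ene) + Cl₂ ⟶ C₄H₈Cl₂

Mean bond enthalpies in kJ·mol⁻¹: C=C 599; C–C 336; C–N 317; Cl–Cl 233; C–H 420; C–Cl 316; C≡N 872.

ΔH ≈ −136 kJ

Bonds broken (reactants):
  C–C: 2 × 336 = 672
  C–H: 8 × 420 = 3360
  C=C: 1 × 599 = 599
  Cl–Cl: 1 × 233 = 233
  Σ(broken) = 4864 kJ
Bonds formed (products):
  C–C: 3 × 336 = 1008
  C–Cl: 2 × 316 = 632
  C–H: 8 × 420 = 3360
  Σ(formed) = 5000 kJ
ΔH = Σ(broken) − Σ(formed) = 4864 − 5000 = −136 kJ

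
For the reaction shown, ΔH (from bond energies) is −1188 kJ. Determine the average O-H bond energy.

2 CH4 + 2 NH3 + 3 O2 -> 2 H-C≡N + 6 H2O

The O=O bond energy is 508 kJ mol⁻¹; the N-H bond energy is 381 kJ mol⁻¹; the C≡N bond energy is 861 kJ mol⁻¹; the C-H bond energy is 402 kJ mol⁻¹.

D(O-H) ≈ 474 kJ/mol

Let D be the O-H bond energy.
Σ(broken) = 8×402 + 6×381 + 3×508 = 7026
Σ(formed) = 2×861 + 2×402 + 12×D = 2526 + 12D
ΔH = Σ(broken) − Σ(formed) = (7026) − (2526 + 12D) = +4500 − 12D
Setting this equal to −1188 kJ gives 12D = 5688, so D = 474 kJ/mol.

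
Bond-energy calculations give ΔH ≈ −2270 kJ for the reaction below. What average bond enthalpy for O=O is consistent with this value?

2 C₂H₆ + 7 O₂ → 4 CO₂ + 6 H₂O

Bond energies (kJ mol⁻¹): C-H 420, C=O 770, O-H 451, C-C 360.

D(O=O) ≈ 506 kJ/mol

Let D be the O=O bond energy.
Σ(broken) = 2×360 + 12×420 + 7×D = 5760 + 7D
Σ(formed) = 8×770 + 12×451 = 11572
ΔH = Σ(broken) − Σ(formed) = (5760 + 7D) − (11572) = −5812 + 7D
Setting this equal to −2270 kJ gives 7D = 3542, so D = 506 kJ/mol.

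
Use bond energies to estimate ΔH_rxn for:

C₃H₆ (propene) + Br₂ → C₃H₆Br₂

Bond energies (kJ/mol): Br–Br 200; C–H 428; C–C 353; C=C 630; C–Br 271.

Bonds broken (reactants):
  Br–Br: 1 × 200 = 200
  C–C: 1 × 353 = 353
  C–H: 6 × 428 = 2568
  C=C: 1 × 630 = 630
  Σ(broken) = 3751 kJ
Bonds formed (products):
  C–Br: 2 × 271 = 542
  C–C: 2 × 353 = 706
  C–H: 6 × 428 = 2568
  Σ(formed) = 3816 kJ
ΔH = Σ(broken) − Σ(formed) = 3751 − 3816 = −65 kJ

ΔH ≈ −65 kJ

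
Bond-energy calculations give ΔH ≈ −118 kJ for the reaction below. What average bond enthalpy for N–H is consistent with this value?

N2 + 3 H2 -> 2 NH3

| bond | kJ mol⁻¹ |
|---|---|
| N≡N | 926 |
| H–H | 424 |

Let D be the N–H bond energy.
Σ(broken) = 3×424 + 1×926 = 2198
Σ(formed) = 6×D = 6D
ΔH = Σ(broken) − Σ(formed) = (2198) − (6D) = +2198 − 6D
Setting this equal to −118 kJ gives 6D = 2316, so D = 386 kJ/mol.

D(N–H) ≈ 386 kJ/mol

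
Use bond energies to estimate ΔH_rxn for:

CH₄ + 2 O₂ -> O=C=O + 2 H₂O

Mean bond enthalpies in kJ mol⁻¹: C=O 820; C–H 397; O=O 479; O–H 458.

ΔH ≈ −926 kJ

Bonds broken (reactants):
  C–H: 4 × 397 = 1588
  O=O: 2 × 479 = 958
  Σ(broken) = 2546 kJ
Bonds formed (products):
  C=O: 2 × 820 = 1640
  O–H: 4 × 458 = 1832
  Σ(formed) = 3472 kJ
ΔH = Σ(broken) − Σ(formed) = 2546 − 3472 = −926 kJ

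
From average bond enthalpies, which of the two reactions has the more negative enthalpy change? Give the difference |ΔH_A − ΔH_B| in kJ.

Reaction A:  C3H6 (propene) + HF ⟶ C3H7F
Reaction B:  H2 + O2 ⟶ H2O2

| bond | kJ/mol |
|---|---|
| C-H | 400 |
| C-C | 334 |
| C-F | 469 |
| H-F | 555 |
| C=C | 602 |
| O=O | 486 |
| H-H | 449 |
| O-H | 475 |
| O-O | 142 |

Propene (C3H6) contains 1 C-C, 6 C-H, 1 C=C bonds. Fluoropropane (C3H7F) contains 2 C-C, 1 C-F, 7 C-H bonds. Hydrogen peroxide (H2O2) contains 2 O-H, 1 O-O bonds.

Reaction A:
  Bonds broken (reactants):
    C-C: 1 × 334 = 334
    C-H: 6 × 400 = 2400
    C=C: 1 × 602 = 602
    H-F: 1 × 555 = 555
    Σ(broken) = 3891 kJ
  Bonds formed (products):
    C-C: 2 × 334 = 668
    C-F: 1 × 469 = 469
    C-H: 7 × 400 = 2800
    Σ(formed) = 3937 kJ
  ΔH_A = 3891 − 3937 = −46 kJ
Reaction B:
  Bonds broken (reactants):
    H-H: 1 × 449 = 449
    O=O: 1 × 486 = 486
    Σ(broken) = 935 kJ
  Bonds formed (products):
    O-H: 2 × 475 = 950
    O-O: 1 × 142 = 142
    Σ(formed) = 1092 kJ
  ΔH_B = 935 − 1092 = −157 kJ
ΔH_A − ΔH_B = +111 kJ, so reaction B has the more negative ΔH; |ΔH_A − ΔH_B| = 111 kJ.

Reaction B, by 111 kJ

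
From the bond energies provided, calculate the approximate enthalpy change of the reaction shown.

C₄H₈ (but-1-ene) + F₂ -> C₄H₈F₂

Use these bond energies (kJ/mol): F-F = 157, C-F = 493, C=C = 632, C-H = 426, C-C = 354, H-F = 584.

ΔH ≈ −551 kJ

Bonds broken (reactants):
  C-C: 2 × 354 = 708
  C-H: 8 × 426 = 3408
  C=C: 1 × 632 = 632
  F-F: 1 × 157 = 157
  Σ(broken) = 4905 kJ
Bonds formed (products):
  C-C: 3 × 354 = 1062
  C-F: 2 × 493 = 986
  C-H: 8 × 426 = 3408
  Σ(formed) = 5456 kJ
ΔH = Σ(broken) − Σ(formed) = 4905 − 5456 = −551 kJ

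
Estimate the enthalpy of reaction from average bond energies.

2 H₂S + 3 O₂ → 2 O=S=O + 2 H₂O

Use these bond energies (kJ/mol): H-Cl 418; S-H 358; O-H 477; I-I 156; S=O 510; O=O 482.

Bonds broken (reactants):
  O=O: 3 × 482 = 1446
  S-H: 4 × 358 = 1432
  Σ(broken) = 2878 kJ
Bonds formed (products):
  O-H: 4 × 477 = 1908
  S=O: 4 × 510 = 2040
  Σ(formed) = 3948 kJ
ΔH = Σ(broken) − Σ(formed) = 2878 − 3948 = −1070 kJ

ΔH ≈ −1070 kJ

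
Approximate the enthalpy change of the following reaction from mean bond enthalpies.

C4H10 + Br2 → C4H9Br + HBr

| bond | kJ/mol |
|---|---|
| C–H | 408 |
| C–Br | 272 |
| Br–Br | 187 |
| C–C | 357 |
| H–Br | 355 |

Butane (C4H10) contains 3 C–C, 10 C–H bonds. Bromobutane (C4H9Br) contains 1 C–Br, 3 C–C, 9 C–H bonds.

ΔH ≈ −32 kJ

Bonds broken (reactants):
  Br–Br: 1 × 187 = 187
  C–C: 3 × 357 = 1071
  C–H: 10 × 408 = 4080
  Σ(broken) = 5338 kJ
Bonds formed (products):
  C–Br: 1 × 272 = 272
  C–C: 3 × 357 = 1071
  C–H: 9 × 408 = 3672
  H–Br: 1 × 355 = 355
  Σ(formed) = 5370 kJ
ΔH = Σ(broken) − Σ(formed) = 5338 − 5370 = −32 kJ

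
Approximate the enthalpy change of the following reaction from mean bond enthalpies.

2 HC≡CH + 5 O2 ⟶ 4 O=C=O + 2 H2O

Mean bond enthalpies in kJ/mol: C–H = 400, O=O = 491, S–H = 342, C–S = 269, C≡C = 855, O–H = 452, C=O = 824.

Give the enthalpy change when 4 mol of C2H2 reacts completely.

Bonds broken (reactants):
  C≡C: 2 × 855 = 1710
  C–H: 4 × 400 = 1600
  O=O: 5 × 491 = 2455
  Σ(broken) = 5765 kJ
Bonds formed (products):
  C=O: 8 × 824 = 6592
  O–H: 4 × 452 = 1808
  Σ(formed) = 8400 kJ
ΔH = Σ(broken) − Σ(formed) = 5765 − 8400 = −2635 kJ
For 2× the reaction as written: 2 × (−2635) = −5270 kJ

ΔH = −5270 kJ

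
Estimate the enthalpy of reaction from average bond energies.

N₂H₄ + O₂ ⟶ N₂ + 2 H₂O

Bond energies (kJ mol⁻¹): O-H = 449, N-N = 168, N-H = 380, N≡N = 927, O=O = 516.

ΔH ≈ −519 kJ

Bonds broken (reactants):
  N-H: 4 × 380 = 1520
  N-N: 1 × 168 = 168
  O=O: 1 × 516 = 516
  Σ(broken) = 2204 kJ
Bonds formed (products):
  N≡N: 1 × 927 = 927
  O-H: 4 × 449 = 1796
  Σ(formed) = 2723 kJ
ΔH = Σ(broken) − Σ(formed) = 2204 − 2723 = −519 kJ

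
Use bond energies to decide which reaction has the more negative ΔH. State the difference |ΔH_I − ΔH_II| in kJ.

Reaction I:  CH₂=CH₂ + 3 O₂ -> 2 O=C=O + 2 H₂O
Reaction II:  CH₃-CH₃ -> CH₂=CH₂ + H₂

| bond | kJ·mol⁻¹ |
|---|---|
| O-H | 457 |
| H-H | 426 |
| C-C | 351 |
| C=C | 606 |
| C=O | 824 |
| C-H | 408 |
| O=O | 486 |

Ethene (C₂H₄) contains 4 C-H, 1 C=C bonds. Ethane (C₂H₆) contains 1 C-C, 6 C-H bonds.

Reaction I:
  Bonds broken (reactants):
    C-H: 4 × 408 = 1632
    C=C: 1 × 606 = 606
    O=O: 3 × 486 = 1458
    Σ(broken) = 3696 kJ
  Bonds formed (products):
    C=O: 4 × 824 = 3296
    O-H: 4 × 457 = 1828
    Σ(formed) = 5124 kJ
  ΔH_I = 3696 − 5124 = −1428 kJ
Reaction II:
  Bonds broken (reactants):
    C-C: 1 × 351 = 351
    C-H: 6 × 408 = 2448
    Σ(broken) = 2799 kJ
  Bonds formed (products):
    C-H: 4 × 408 = 1632
    C=C: 1 × 606 = 606
    H-H: 1 × 426 = 426
    Σ(formed) = 2664 kJ
  ΔH_II = 2799 − 2664 = +135 kJ
ΔH_I − ΔH_II = −1563 kJ, so reaction I has the more negative ΔH; |ΔH_I − ΔH_II| = 1563 kJ.

Reaction I, by 1563 kJ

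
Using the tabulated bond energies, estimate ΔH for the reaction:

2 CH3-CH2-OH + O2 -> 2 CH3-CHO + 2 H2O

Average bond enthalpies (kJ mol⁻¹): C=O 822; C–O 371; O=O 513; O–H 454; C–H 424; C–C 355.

Bonds broken (reactants):
  C–C: 2 × 355 = 710
  C–H: 10 × 424 = 4240
  C–O: 2 × 371 = 742
  O–H: 2 × 454 = 908
  O=O: 1 × 513 = 513
  Σ(broken) = 7113 kJ
Bonds formed (products):
  C–C: 2 × 355 = 710
  C–H: 8 × 424 = 3392
  C=O: 2 × 822 = 1644
  O–H: 4 × 454 = 1816
  Σ(formed) = 7562 kJ
ΔH = Σ(broken) − Σ(formed) = 7113 − 7562 = −449 kJ

ΔH ≈ −449 kJ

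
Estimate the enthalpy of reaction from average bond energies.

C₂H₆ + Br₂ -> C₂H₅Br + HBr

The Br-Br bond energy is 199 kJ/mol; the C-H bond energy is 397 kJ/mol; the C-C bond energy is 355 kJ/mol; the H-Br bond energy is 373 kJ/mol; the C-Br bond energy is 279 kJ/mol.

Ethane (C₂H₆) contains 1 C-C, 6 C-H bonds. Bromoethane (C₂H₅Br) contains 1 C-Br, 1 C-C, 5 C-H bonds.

ΔH ≈ −56 kJ

Bonds broken (reactants):
  Br-Br: 1 × 199 = 199
  C-C: 1 × 355 = 355
  C-H: 6 × 397 = 2382
  Σ(broken) = 2936 kJ
Bonds formed (products):
  C-Br: 1 × 279 = 279
  C-C: 1 × 355 = 355
  C-H: 5 × 397 = 1985
  H-Br: 1 × 373 = 373
  Σ(formed) = 2992 kJ
ΔH = Σ(broken) − Σ(formed) = 2936 − 2992 = −56 kJ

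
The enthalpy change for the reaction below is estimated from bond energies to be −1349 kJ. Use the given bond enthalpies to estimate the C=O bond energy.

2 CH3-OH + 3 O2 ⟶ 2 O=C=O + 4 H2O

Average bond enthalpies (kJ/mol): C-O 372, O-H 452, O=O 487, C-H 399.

Let D be the C=O bond energy.
Σ(broken) = 6×399 + 2×372 + 2×452 + 3×487 = 5503
Σ(formed) = 4×D + 8×452 = 3616 + 4D
ΔH = Σ(broken) − Σ(formed) = (5503) − (3616 + 4D) = +1887 − 4D
Setting this equal to −1349 kJ gives 4D = 3236, so D = 809 kJ/mol.

D(C=O) ≈ 809 kJ/mol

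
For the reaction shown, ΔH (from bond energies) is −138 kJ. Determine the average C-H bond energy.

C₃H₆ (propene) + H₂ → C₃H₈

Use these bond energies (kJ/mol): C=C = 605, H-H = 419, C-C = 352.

D(C-H) ≈ 405 kJ/mol

Let D be the C-H bond energy.
Σ(broken) = 1×352 + 6×D + 1×605 + 1×419 = 1376 + 6D
Σ(formed) = 2×352 + 8×D = 704 + 8D
ΔH = Σ(broken) − Σ(formed) = (1376 + 6D) − (704 + 8D) = +672 − 2D
Setting this equal to −138 kJ gives 2D = 810, so D = 405 kJ/mol.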